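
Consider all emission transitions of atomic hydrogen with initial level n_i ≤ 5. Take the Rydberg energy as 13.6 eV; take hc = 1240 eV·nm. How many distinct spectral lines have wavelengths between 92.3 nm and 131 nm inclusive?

Enumerate all n_i → n_f pairs with 1 ≤ n_f < n_i ≤ 5 and compute λ = 1240 / [13.6·1·(1/n_f² − 1/n_i²)].
Lines falling in [92.3, 131] nm: 5→1 (94.98 nm), 4→1 (97.25 nm), 3→1 (102.6 nm), 2→1 (121.6 nm).

4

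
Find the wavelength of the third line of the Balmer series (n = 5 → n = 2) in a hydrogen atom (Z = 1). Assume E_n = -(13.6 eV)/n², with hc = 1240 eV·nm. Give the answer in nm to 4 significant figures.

434.2 nm

The Balmer series terminates on n_f = 2; the third line has n_i = 2+3 = 5.
ΔE = 13.60 × (1/2² − 1/5²) = 2.856 eV.
λ = 1240 / 2.856 = 434.2 nm.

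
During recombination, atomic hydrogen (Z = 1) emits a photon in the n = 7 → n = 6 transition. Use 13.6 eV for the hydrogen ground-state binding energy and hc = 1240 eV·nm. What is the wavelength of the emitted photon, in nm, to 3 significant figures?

12400 nm

ΔE = 13.60 × (1/6² − 1/7²) = 13.60 × 0.007370 = 0.1002 eV.
λ = hc/ΔE = 1240 / 0.1002 = 12400 nm.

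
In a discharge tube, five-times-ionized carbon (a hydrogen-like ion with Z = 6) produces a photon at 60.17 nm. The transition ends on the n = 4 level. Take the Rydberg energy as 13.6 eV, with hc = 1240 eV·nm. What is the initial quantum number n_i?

The photon energy is ΔE = hc/λ = 1240 / 60.17 = 20.61 eV.
With Z = 6, ΔE = 489.6 × (1/n_f² − 1/n_i²), so 1/n_f² − 1/n_i² = 0.04209.
With n_f = 4: 1/n_i² = 1/16 − 0.04209 = 0.02041, so n_i ≈ 7.00.

n_i = 7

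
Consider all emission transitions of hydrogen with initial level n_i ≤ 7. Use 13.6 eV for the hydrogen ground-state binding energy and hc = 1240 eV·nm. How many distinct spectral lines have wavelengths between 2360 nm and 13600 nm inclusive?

Enumerate all n_i → n_f pairs with 1 ≤ n_f < n_i ≤ 7 and compute λ = 1240 / [13.6·1·(1/n_f² − 1/n_i²)].
Lines falling in [2360, 13600] nm: 6→4 (2626 nm), 5→4 (4052 nm), 7→5 (4654 nm), 6→5 (7460 nm), 7→6 (12370 nm).

5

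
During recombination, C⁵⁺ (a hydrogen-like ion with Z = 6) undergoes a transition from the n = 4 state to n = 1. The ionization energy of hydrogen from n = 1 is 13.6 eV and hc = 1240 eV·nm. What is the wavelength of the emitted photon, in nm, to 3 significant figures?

2.70 nm

For Z = 6 the level energies scale as Z², so the effective Rydberg energy is 13.6 × 36 = 489.6 eV.
ΔE = 489.6 × (1/1² − 1/4²) = 489.6 × 0.9375 = 459.0 eV.
λ = hc/ΔE = 1240 / 459.0 = 2.70 nm.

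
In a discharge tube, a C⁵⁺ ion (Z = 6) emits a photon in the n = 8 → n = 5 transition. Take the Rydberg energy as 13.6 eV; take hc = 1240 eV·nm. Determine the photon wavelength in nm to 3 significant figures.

104 nm

For Z = 6 the level energies scale as Z², so the effective Rydberg energy is 13.6 × 36 = 489.6 eV.
ΔE = 489.6 × (1/5² − 1/8²) = 489.6 × 0.02438 = 11.93 eV.
λ = hc/ΔE = 1240 / 11.93 = 104 nm.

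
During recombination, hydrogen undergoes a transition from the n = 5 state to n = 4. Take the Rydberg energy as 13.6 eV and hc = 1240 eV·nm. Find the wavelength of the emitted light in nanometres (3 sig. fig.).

4050 nm

ΔE = 13.60 × (1/4² − 1/5²) = 13.60 × 0.02250 = 0.3060 eV.
λ = hc/ΔE = 1240 / 0.3060 = 4050 nm.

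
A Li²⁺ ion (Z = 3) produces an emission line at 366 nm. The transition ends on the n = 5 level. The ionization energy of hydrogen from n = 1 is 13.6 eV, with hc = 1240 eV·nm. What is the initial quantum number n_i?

n_i = 9

The photon energy is ΔE = hc/λ = 1240 / 366 = 3.388 eV.
With Z = 3, ΔE = 122.4 × (1/n_f² − 1/n_i²), so 1/n_f² − 1/n_i² = 0.02768.
With n_f = 5: 1/n_i² = 1/25 − 0.02768 = 0.01232, so n_i ≈ 9.01.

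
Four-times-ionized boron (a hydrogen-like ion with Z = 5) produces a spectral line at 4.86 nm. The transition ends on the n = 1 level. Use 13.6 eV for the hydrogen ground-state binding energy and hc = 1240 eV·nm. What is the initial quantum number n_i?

n_i = 2

The photon energy is ΔE = hc/λ = 1240 / 4.86 = 255.1 eV.
With Z = 5, ΔE = 340.0 × (1/n_f² − 1/n_i²), so 1/n_f² − 1/n_i² = 0.7504.
With n_f = 1: 1/n_i² = 1/1 − 0.7504 = 0.2496, so n_i ≈ 2.00.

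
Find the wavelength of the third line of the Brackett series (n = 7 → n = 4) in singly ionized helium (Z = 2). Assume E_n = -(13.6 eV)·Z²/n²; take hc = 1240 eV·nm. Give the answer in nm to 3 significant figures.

The Brackett series terminates on n_f = 4; the third line has n_i = 4+3 = 7.
ΔE = 54.40 × (1/4² − 1/7²) = 2.290 eV.
λ = 1240 / 2.290 = 542 nm.

542 nm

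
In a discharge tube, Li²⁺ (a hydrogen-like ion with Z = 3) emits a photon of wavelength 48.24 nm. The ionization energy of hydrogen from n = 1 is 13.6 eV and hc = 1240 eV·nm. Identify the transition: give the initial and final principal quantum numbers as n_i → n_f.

The photon energy is ΔE = hc/λ = 1240 / 48.24 = 25.70 eV.
With Z = 3, ΔE = 122.4 × (1/n_f² − 1/n_i²), so 1/n_f² − 1/n_i² = 0.2100.
Trying n_f = 2 gives 1/n_i² = 0.03999, i.e. n_i ≈ 5; this pair matches.

n_i = 5, n_f = 2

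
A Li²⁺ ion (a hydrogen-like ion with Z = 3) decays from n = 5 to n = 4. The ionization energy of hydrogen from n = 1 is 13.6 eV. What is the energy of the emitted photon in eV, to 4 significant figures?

The Bohr energies scale as Z², so for Z = 3: E_n = −122.4/n² eV.
E_5 = −122.4/25 = −4.896 eV and E_4 = −122.4/16 = −7.650 eV.
The photon energy is |E_5 − E_4| = 2.754 eV.

2.754 eV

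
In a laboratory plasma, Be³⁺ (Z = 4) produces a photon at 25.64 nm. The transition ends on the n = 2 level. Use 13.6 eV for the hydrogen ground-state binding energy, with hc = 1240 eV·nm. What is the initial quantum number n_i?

The photon energy is ΔE = hc/λ = 1240 / 25.64 = 48.36 eV.
With Z = 4, ΔE = 217.6 × (1/n_f² − 1/n_i²), so 1/n_f² − 1/n_i² = 0.2223.
With n_f = 2: 1/n_i² = 1/4 − 0.2223 = 0.02775, so n_i ≈ 6.00.

n_i = 6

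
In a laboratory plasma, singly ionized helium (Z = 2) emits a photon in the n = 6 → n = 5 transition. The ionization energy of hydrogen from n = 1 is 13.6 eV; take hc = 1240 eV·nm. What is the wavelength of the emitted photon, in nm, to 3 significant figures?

For Z = 2 the level energies scale as Z², so the effective Rydberg energy is 13.6 × 4 = 54.40 eV.
ΔE = 54.40 × (1/5² − 1/6²) = 54.40 × 0.01222 = 0.6649 eV.
λ = hc/ΔE = 1240 / 0.6649 = 1860 nm.

1860 nm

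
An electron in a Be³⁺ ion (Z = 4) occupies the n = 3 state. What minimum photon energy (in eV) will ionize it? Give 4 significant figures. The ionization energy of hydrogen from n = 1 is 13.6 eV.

E_n = −13.6 Z²/n² = −217.6/n² eV for Z = 4.
E_3 = −217.6/9 = −24.18 eV, so ionization (to E = 0) requires 24.18 eV.

24.18 eV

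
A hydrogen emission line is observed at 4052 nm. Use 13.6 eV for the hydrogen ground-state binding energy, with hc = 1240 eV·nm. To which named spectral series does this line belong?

Brackett

ΔE = 1240/4052 = 0.3060 eV.
This matches 13.6 × (1/4² − 1/5²), so n_f = 4: the Brackett series.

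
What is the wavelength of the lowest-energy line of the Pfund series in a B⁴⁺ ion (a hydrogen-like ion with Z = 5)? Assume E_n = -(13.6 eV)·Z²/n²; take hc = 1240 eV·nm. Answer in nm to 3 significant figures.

298 nm

The Pfund series terminates on n_f = 5; the first line has n_i = 5+1 = 6.
ΔE = 340.0 × (1/5² − 1/6²) = 4.156 eV.
λ = 1240 / 4.156 = 298 nm.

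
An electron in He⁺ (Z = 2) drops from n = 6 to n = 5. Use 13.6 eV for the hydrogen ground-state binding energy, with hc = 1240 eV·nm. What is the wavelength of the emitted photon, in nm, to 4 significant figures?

1865 nm

For Z = 2 the level energies scale as Z², so the effective Rydberg energy is 13.6 × 4 = 54.40 eV.
ΔE = 54.40 × (1/5² − 1/6²) = 54.40 × 0.01222 = 0.6649 eV.
λ = hc/ΔE = 1240 / 0.6649 = 1865 nm.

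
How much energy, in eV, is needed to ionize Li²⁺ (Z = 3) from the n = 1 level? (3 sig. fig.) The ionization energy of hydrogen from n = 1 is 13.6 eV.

122 eV

E_n = −13.6 Z²/n² = −122.4/n² eV for Z = 3.
E_1 = −122.4/1 = −122 eV, so ionization (to E = 0) requires 122 eV.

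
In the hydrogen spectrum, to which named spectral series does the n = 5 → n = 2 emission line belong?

Balmer

The series is set by the lower level: n_f = 2 is the Balmer series.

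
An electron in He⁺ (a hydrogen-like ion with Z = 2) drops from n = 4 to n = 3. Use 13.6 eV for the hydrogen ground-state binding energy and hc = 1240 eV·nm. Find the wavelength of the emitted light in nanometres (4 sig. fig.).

For Z = 2 the level energies scale as Z², so the effective Rydberg energy is 13.6 × 4 = 54.40 eV.
ΔE = 54.40 × (1/3² − 1/4²) = 54.40 × 0.04861 = 2.644 eV.
λ = hc/ΔE = 1240 / 2.644 = 468.9 nm.

468.9 nm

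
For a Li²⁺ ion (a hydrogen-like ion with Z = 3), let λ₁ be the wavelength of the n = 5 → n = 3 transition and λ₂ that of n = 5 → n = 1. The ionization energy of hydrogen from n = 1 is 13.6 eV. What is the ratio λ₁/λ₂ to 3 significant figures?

λ ∝ 1/ΔE ∝ 1/(1/n_f² − 1/n_i²), and the Z² and hc factors cancel in the ratio.
λ₁/λ₂ = (1/1² − 1/5²)/(1/3² − 1/5²) = 0.9600/0.07111 = 13.5.

13.5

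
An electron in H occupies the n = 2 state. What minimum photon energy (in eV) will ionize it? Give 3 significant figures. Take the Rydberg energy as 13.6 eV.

3.40 eV

E_2 = −13.60/4 = −3.40 eV, so ionization (to E = 0) requires 3.40 eV.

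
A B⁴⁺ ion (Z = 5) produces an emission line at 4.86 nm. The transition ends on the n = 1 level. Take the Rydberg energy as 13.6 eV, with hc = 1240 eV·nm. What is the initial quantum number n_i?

n_i = 2

The photon energy is ΔE = hc/λ = 1240 / 4.86 = 255.1 eV.
With Z = 5, ΔE = 340.0 × (1/n_f² − 1/n_i²), so 1/n_f² − 1/n_i² = 0.7504.
With n_f = 1: 1/n_i² = 1/1 − 0.7504 = 0.2496, so n_i ≈ 2.00.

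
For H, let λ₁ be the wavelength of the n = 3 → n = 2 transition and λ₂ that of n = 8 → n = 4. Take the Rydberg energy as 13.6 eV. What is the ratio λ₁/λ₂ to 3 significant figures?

0.338

λ ∝ 1/ΔE ∝ 1/(1/n_f² − 1/n_i²), and the Z² and hc factors cancel in the ratio.
λ₁/λ₂ = (1/4² − 1/8²)/(1/2² − 1/3²) = 0.04688/0.1389 = 0.338.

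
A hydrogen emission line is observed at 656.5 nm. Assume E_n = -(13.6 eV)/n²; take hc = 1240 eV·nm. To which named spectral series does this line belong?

Balmer

ΔE = 1240/656.5 = 1.889 eV.
This matches 13.6 × (1/2² − 1/3²), so n_f = 2: the Balmer series.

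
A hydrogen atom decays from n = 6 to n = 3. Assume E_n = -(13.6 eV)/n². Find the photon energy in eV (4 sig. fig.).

1.133 eV

E_6 = −13.60/36 = −0.3778 eV and E_3 = −13.60/9 = −1.511 eV.
The photon energy is |E_6 − E_3| = 1.133 eV.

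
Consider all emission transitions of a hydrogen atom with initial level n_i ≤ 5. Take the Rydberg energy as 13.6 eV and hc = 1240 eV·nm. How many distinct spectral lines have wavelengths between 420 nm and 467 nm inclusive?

1

Enumerate all n_i → n_f pairs with 1 ≤ n_f < n_i ≤ 5 and compute λ = 1240 / [13.6·1·(1/n_f² − 1/n_i²)].
Lines falling in [420, 467] nm: 5→2 (434.2 nm).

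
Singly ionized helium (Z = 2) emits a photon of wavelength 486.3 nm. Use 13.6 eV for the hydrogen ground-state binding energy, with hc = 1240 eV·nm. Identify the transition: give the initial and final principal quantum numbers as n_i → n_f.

The photon energy is ΔE = hc/λ = 1240 / 486.3 = 2.550 eV.
With Z = 2, ΔE = 54.40 × (1/n_f² − 1/n_i²), so 1/n_f² − 1/n_i² = 0.04687.
Trying n_f = 4 gives 1/n_i² = 0.01563, i.e. n_i ≈ 8; this pair matches.

n_i = 8, n_f = 4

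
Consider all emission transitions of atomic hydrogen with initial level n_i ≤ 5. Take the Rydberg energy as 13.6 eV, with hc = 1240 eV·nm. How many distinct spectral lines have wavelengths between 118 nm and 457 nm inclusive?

2

Enumerate all n_i → n_f pairs with 1 ≤ n_f < n_i ≤ 5 and compute λ = 1240 / [13.6·1·(1/n_f² − 1/n_i²)].
Lines falling in [118, 457] nm: 2→1 (121.6 nm), 5→2 (434.2 nm).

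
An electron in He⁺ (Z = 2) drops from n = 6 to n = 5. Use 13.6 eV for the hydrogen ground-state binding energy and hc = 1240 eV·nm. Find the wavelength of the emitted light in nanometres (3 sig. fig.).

For Z = 2 the level energies scale as Z², so the effective Rydberg energy is 13.6 × 4 = 54.40 eV.
ΔE = 54.40 × (1/5² − 1/6²) = 54.40 × 0.01222 = 0.6649 eV.
λ = hc/ΔE = 1240 / 0.6649 = 1860 nm.

1860 nm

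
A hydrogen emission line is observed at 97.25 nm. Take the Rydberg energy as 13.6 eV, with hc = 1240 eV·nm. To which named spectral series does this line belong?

Lyman

ΔE = 1240/97.25 = 12.75 eV.
This matches 13.6 × (1/1² − 1/4²), so n_f = 1: the Lyman series.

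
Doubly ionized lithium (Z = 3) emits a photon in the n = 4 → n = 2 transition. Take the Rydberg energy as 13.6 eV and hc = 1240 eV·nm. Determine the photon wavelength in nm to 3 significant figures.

For Z = 3 the level energies scale as Z², so the effective Rydberg energy is 13.6 × 9 = 122.4 eV.
ΔE = 122.4 × (1/2² − 1/4²) = 122.4 × 0.1875 = 22.95 eV.
λ = hc/ΔE = 1240 / 22.95 = 54.0 nm.

54.0 nm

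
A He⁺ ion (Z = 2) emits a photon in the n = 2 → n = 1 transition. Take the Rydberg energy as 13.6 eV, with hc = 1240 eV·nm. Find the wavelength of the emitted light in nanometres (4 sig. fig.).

For Z = 2 the level energies scale as Z², so the effective Rydberg energy is 13.6 × 4 = 54.40 eV.
ΔE = 54.40 × (1/1² − 1/2²) = 54.40 × 0.7500 = 40.80 eV.
λ = hc/ΔE = 1240 / 40.80 = 30.39 nm.

30.39 nm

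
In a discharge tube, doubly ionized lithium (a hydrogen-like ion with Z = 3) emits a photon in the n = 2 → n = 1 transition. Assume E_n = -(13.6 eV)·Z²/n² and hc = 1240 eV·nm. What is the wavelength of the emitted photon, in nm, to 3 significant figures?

For Z = 3 the level energies scale as Z², so the effective Rydberg energy is 13.6 × 9 = 122.4 eV.
ΔE = 122.4 × (1/1² − 1/2²) = 122.4 × 0.7500 = 91.80 eV.
λ = hc/ΔE = 1240 / 91.80 = 13.5 nm.

13.5 nm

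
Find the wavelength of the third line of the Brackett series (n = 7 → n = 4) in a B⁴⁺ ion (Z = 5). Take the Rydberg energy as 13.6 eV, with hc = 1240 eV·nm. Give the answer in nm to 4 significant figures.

86.65 nm

The Brackett series terminates on n_f = 4; the third line has n_i = 4+3 = 7.
ΔE = 340.0 × (1/4² − 1/7²) = 14.31 eV.
λ = 1240 / 14.31 = 86.65 nm.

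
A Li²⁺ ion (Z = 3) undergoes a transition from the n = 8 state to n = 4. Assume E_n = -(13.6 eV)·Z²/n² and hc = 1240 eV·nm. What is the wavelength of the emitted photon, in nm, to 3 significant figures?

216 nm

For Z = 3 the level energies scale as Z², so the effective Rydberg energy is 13.6 × 9 = 122.4 eV.
ΔE = 122.4 × (1/4² − 1/8²) = 122.4 × 0.04688 = 5.738 eV.
λ = hc/ΔE = 1240 / 5.738 = 216 nm.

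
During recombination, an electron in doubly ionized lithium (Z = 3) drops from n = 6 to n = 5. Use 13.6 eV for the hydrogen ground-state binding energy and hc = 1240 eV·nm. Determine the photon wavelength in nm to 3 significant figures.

For Z = 3 the level energies scale as Z², so the effective Rydberg energy is 13.6 × 9 = 122.4 eV.
ΔE = 122.4 × (1/5² − 1/6²) = 122.4 × 0.01222 = 1.496 eV.
λ = hc/ΔE = 1240 / 1.496 = 829 nm.

829 nm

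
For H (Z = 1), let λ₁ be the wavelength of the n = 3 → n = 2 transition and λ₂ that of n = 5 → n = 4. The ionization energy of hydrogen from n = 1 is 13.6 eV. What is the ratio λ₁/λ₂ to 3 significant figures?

0.162

λ ∝ 1/ΔE ∝ 1/(1/n_f² − 1/n_i²), and the Z² and hc factors cancel in the ratio.
λ₁/λ₂ = (1/4² − 1/5²)/(1/2² − 1/3²) = 0.02250/0.1389 = 0.162.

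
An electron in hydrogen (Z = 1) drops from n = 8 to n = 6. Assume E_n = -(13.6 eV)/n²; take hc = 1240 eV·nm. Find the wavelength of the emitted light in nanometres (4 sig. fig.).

7503 nm

ΔE = 13.60 × (1/6² − 1/8²) = 13.60 × 0.01215 = 0.1653 eV.
λ = hc/ΔE = 1240 / 0.1653 = 7503 nm.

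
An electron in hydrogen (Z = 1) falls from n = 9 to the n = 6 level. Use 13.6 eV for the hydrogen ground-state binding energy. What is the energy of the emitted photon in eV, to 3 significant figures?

0.210 eV

E_9 = −13.60/81 = −0.1679 eV and E_6 = −13.60/36 = −0.3778 eV.
The photon energy is |E_9 − E_6| = 0.210 eV.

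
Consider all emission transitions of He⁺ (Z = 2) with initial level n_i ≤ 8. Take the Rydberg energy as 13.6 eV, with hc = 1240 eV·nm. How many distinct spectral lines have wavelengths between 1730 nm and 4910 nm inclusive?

4

Enumerate all n_i → n_f pairs with 1 ≤ n_f < n_i ≤ 8 and compute λ = 1240 / [13.6·4·(1/n_f² − 1/n_i²)].
Lines falling in [1730, 4910] nm: 6→5 (1865 nm), 8→6 (1876 nm), 7→6 (3093 nm), 8→7 (4765 nm).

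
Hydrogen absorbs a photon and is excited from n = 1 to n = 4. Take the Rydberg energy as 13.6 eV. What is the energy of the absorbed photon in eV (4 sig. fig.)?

12.75 eV

E_4 = −13.60/16 = −0.8500 eV and E_1 = −13.60/1 = −13.60 eV.
The photon energy is |E_4 − E_1| = 12.75 eV.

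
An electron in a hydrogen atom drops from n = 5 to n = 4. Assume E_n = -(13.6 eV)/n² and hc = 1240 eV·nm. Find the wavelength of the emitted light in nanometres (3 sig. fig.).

4050 nm

ΔE = 13.60 × (1/4² − 1/5²) = 13.60 × 0.02250 = 0.3060 eV.
λ = hc/ΔE = 1240 / 0.3060 = 4050 nm.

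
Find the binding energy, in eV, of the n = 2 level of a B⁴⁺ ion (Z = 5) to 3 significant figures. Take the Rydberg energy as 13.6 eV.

E_n = −13.6 Z²/n² = −340.0/n² eV for Z = 5.
E_2 = −340.0/4 = −85.0 eV, so ionization (to E = 0) requires 85.0 eV.

85.0 eV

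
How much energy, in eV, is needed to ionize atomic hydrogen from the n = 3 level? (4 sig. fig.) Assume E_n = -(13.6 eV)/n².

E_3 = −13.60/9 = −1.511 eV, so ionization (to E = 0) requires 1.511 eV.

1.511 eV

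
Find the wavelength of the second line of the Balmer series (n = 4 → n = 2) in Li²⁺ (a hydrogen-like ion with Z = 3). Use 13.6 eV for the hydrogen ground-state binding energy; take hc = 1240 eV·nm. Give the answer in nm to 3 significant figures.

54.0 nm

The Balmer series terminates on n_f = 2; the second line has n_i = 2+2 = 4.
ΔE = 122.4 × (1/2² − 1/4²) = 22.95 eV.
λ = 1240 / 22.95 = 54.0 nm.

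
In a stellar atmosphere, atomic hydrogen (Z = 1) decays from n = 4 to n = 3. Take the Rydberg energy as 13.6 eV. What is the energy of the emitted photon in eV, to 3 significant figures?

E_4 = −13.60/16 = −0.8500 eV and E_3 = −13.60/9 = −1.511 eV.
The photon energy is |E_4 − E_3| = 0.661 eV.

0.661 eV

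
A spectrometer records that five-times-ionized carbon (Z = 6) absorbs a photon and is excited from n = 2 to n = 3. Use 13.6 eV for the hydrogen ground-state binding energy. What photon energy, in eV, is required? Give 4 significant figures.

The Bohr energies scale as Z², so for Z = 6: E_n = −489.6/n² eV.
E_3 = −489.6/9 = −54.40 eV and E_2 = −489.6/4 = −122.4 eV.
The photon energy is |E_3 − E_2| = 68.00 eV.

68.00 eV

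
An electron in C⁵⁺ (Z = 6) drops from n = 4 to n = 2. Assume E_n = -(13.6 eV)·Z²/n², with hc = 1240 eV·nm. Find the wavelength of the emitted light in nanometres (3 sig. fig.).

For Z = 6 the level energies scale as Z², so the effective Rydberg energy is 13.6 × 36 = 489.6 eV.
ΔE = 489.6 × (1/2² − 1/4²) = 489.6 × 0.1875 = 91.80 eV.
λ = hc/ΔE = 1240 / 91.80 = 13.5 nm.

13.5 nm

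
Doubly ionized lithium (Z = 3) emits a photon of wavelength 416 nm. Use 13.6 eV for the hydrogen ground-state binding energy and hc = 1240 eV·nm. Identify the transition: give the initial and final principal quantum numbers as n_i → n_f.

The photon energy is ΔE = hc/λ = 1240 / 416 = 2.981 eV.
With Z = 3, ΔE = 122.4 × (1/n_f² − 1/n_i²), so 1/n_f² − 1/n_i² = 0.02435.
Trying n_f = 5 gives 1/n_i² = 0.01565, i.e. n_i ≈ 8; this pair matches.

n_i = 8, n_f = 5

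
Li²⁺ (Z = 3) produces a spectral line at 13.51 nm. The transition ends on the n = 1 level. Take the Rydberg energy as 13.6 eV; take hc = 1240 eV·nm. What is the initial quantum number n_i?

n_i = 2

The photon energy is ΔE = hc/λ = 1240 / 13.51 = 91.78 eV.
With Z = 3, ΔE = 122.4 × (1/n_f² − 1/n_i²), so 1/n_f² − 1/n_i² = 0.7499.
With n_f = 1: 1/n_i² = 1/1 − 0.7499 = 0.2501, so n_i ≈ 2.00.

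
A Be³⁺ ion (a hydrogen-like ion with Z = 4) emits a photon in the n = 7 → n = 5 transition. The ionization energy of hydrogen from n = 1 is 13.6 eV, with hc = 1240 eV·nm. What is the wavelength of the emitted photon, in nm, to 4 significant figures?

For Z = 4 the level energies scale as Z², so the effective Rydberg energy is 13.6 × 16 = 217.6 eV.
ΔE = 217.6 × (1/5² − 1/7²) = 217.6 × 0.01959 = 4.263 eV.
λ = hc/ΔE = 1240 / 4.263 = 290.9 nm.

290.9 nm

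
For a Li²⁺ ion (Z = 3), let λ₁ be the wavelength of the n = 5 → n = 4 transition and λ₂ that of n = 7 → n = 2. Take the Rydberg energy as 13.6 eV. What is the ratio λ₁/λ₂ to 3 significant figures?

λ ∝ 1/ΔE ∝ 1/(1/n_f² − 1/n_i²), and the Z² and hc factors cancel in the ratio.
λ₁/λ₂ = (1/2² − 1/7²)/(1/4² − 1/5²) = 0.2296/0.02250 = 10.2.

10.2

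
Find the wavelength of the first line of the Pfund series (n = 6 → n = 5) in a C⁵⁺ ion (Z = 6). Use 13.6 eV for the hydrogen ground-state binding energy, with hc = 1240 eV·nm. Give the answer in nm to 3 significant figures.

207 nm

The Pfund series terminates on n_f = 5; the first line has n_i = 5+1 = 6.
ΔE = 489.6 × (1/5² − 1/6²) = 5.984 eV.
λ = 1240 / 5.984 = 207 nm.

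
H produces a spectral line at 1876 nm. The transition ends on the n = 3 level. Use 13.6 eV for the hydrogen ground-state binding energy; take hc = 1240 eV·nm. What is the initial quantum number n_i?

n_i = 4

The photon energy is ΔE = hc/λ = 1240 / 1876 = 0.6610 eV.
With Z = 1, ΔE = 13.60 × (1/n_f² − 1/n_i²), so 1/n_f² − 1/n_i² = 0.04860.
With n_f = 3: 1/n_i² = 1/9 − 0.04860 = 0.06251, so n_i ≈ 4.00.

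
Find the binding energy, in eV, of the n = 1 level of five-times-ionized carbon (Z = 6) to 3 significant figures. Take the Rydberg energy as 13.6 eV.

490 eV

E_n = −13.6 Z²/n² = −489.6/n² eV for Z = 6.
E_1 = −489.6/1 = −490 eV, so ionization (to E = 0) requires 490 eV.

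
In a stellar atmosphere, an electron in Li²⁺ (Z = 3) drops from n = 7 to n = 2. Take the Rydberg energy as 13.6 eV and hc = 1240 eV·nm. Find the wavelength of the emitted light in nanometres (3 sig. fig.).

44.1 nm

For Z = 3 the level energies scale as Z², so the effective Rydberg energy is 13.6 × 9 = 122.4 eV.
ΔE = 122.4 × (1/2² − 1/7²) = 122.4 × 0.2296 = 28.10 eV.
λ = hc/ΔE = 1240 / 28.10 = 44.1 nm.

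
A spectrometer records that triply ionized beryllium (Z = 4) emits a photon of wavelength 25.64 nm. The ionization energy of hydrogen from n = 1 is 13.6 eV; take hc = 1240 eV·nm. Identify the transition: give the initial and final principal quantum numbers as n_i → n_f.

n_i = 6, n_f = 2

The photon energy is ΔE = hc/λ = 1240 / 25.64 = 48.36 eV.
With Z = 4, ΔE = 217.6 × (1/n_f² − 1/n_i²), so 1/n_f² − 1/n_i² = 0.2223.
Trying n_f = 2 gives 1/n_i² = 0.02775, i.e. n_i ≈ 6; this pair matches.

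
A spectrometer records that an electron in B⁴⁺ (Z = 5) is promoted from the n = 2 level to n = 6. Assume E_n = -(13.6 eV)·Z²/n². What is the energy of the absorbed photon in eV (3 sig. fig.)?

75.6 eV

The Bohr energies scale as Z², so for Z = 5: E_n = −340.0/n² eV.
E_6 = −340.0/36 = −9.444 eV and E_2 = −340.0/4 = −85.00 eV.
The photon energy is |E_6 − E_2| = 75.6 eV.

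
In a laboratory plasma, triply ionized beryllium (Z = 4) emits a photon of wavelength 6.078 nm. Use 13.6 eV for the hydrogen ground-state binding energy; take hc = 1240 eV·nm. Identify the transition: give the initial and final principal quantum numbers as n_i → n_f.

n_i = 4, n_f = 1

The photon energy is ΔE = hc/λ = 1240 / 6.078 = 204.0 eV.
With Z = 4, ΔE = 217.6 × (1/n_f² − 1/n_i²), so 1/n_f² − 1/n_i² = 0.9376.
Trying n_f = 1 gives 1/n_i² = 0.06243, i.e. n_i ≈ 4; this pair matches.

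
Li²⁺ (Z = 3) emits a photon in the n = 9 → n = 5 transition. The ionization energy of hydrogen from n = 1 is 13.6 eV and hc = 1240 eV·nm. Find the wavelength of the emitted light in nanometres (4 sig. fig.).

For Z = 3 the level energies scale as Z², so the effective Rydberg energy is 13.6 × 9 = 122.4 eV.
ΔE = 122.4 × (1/5² − 1/9²) = 122.4 × 0.02765 = 3.385 eV.
λ = hc/ΔE = 1240 / 3.385 = 366.3 nm.

366.3 nm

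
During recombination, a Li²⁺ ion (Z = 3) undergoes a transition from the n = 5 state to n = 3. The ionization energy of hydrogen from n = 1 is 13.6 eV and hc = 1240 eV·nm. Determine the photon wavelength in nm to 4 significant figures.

For Z = 3 the level energies scale as Z², so the effective Rydberg energy is 13.6 × 9 = 122.4 eV.
ΔE = 122.4 × (1/3² − 1/5²) = 122.4 × 0.07111 = 8.704 eV.
λ = hc/ΔE = 1240 / 8.704 = 142.5 nm.

142.5 nm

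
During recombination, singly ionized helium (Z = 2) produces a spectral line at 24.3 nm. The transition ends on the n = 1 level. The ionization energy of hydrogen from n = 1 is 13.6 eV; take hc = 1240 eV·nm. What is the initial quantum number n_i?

n_i = 4

The photon energy is ΔE = hc/λ = 1240 / 24.3 = 51.03 eV.
With Z = 2, ΔE = 54.40 × (1/n_f² − 1/n_i²), so 1/n_f² − 1/n_i² = 0.9380.
With n_f = 1: 1/n_i² = 1/1 − 0.9380 = 0.06197, so n_i ≈ 4.02.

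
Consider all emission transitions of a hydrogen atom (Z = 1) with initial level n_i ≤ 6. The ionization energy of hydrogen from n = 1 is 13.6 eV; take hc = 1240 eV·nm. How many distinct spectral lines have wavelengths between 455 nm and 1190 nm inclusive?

3

Enumerate all n_i → n_f pairs with 1 ≤ n_f < n_i ≤ 6 and compute λ = 1240 / [13.6·1·(1/n_f² − 1/n_i²)].
Lines falling in [455, 1190] nm: 4→2 (486.3 nm), 3→2 (656.5 nm), 6→3 (1094 nm).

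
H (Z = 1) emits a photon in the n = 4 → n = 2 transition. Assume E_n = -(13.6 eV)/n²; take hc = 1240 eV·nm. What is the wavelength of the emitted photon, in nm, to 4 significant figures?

486.3 nm

ΔE = 13.60 × (1/2² − 1/4²) = 13.60 × 0.1875 = 2.550 eV.
λ = hc/ΔE = 1240 / 2.550 = 486.3 nm.
This line belongs to the Balmer series.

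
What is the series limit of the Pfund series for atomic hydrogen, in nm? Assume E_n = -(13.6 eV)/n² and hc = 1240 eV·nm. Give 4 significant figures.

2279 nm

The Pfund series has lower level n_f = 5; the series limit corresponds to n_i → ∞.
ΔE_max = 13.6 × 1 / 5² = 0.5440 eV.
λ_min = 1240 / 0.5440 = 2279 nm.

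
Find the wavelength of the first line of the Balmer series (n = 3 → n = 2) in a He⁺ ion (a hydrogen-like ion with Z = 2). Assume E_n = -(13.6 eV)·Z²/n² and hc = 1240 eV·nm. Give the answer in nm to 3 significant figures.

The Balmer series terminates on n_f = 2; the first line has n_i = 2+1 = 3.
ΔE = 54.40 × (1/2² − 1/3²) = 7.556 eV.
λ = 1240 / 7.556 = 164 nm.

164 nm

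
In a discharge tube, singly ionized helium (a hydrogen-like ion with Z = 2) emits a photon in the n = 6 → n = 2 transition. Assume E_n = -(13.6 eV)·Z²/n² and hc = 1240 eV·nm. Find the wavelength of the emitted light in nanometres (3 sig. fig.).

103 nm

For Z = 2 the level energies scale as Z², so the effective Rydberg energy is 13.6 × 4 = 54.40 eV.
ΔE = 54.40 × (1/2² − 1/6²) = 54.40 × 0.2222 = 12.09 eV.
λ = hc/ΔE = 1240 / 12.09 = 103 nm.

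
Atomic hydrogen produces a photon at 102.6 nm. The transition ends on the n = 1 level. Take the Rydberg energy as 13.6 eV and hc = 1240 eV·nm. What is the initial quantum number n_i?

n_i = 3

The photon energy is ΔE = hc/λ = 1240 / 102.6 = 12.09 eV.
With Z = 1, ΔE = 13.60 × (1/n_f² − 1/n_i²), so 1/n_f² − 1/n_i² = 0.8887.
With n_f = 1: 1/n_i² = 1/1 − 0.8887 = 0.1113, so n_i ≈ 3.00.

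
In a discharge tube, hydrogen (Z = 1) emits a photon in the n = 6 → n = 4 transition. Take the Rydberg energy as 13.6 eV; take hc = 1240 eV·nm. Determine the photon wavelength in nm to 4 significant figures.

2626 nm

ΔE = 13.60 × (1/4² − 1/6²) = 13.60 × 0.03472 = 0.4722 eV.
λ = hc/ΔE = 1240 / 0.4722 = 2626 nm.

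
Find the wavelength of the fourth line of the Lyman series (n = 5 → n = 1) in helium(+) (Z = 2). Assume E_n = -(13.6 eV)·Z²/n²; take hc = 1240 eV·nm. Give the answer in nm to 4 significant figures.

The Lyman series terminates on n_f = 1; the fourth line has n_i = 1+4 = 5.
ΔE = 54.40 × (1/1² − 1/5²) = 52.22 eV.
λ = 1240 / 52.22 = 23.74 nm.

23.74 nm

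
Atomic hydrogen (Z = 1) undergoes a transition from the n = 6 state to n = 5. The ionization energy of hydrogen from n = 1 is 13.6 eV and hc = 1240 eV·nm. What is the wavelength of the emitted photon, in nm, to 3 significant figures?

7460 nm

ΔE = 13.60 × (1/5² − 1/6²) = 13.60 × 0.01222 = 0.1662 eV.
λ = hc/ΔE = 1240 / 0.1662 = 7460 nm.
This line belongs to the Pfund series.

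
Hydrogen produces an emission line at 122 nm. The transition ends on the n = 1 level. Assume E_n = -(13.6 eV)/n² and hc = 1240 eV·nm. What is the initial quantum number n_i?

The photon energy is ΔE = hc/λ = 1240 / 122 = 10.16 eV.
With Z = 1, ΔE = 13.60 × (1/n_f² − 1/n_i²), so 1/n_f² − 1/n_i² = 0.7473.
With n_f = 1: 1/n_i² = 1/1 − 0.7473 = 0.2527, so n_i ≈ 1.99.

n_i = 2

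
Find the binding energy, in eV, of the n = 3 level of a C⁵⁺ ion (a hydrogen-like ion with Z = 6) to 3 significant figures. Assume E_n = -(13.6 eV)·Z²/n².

E_n = −13.6 Z²/n² = −489.6/n² eV for Z = 6.
E_3 = −489.6/9 = −54.4 eV, so ionization (to E = 0) requires 54.4 eV.

54.4 eV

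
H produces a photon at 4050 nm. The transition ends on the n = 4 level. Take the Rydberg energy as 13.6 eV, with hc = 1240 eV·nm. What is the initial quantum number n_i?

The photon energy is ΔE = hc/λ = 1240 / 4050 = 0.3062 eV.
With Z = 1, ΔE = 13.60 × (1/n_f² − 1/n_i²), so 1/n_f² − 1/n_i² = 0.02251.
With n_f = 4: 1/n_i² = 1/16 − 0.02251 = 0.03999, so n_i ≈ 5.00.

n_i = 5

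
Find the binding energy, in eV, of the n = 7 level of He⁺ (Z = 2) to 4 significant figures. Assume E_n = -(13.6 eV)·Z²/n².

E_n = −13.6 Z²/n² = −54.40/n² eV for Z = 2.
E_7 = −54.40/49 = −1.110 eV, so ionization (to E = 0) requires 1.110 eV.

1.110 eV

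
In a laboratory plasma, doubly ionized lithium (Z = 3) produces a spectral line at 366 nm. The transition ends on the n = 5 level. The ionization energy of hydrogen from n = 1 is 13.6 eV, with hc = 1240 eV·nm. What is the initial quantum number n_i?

n_i = 9

The photon energy is ΔE = hc/λ = 1240 / 366 = 3.388 eV.
With Z = 3, ΔE = 122.4 × (1/n_f² − 1/n_i²), so 1/n_f² − 1/n_i² = 0.02768.
With n_f = 5: 1/n_i² = 1/25 − 0.02768 = 0.01232, so n_i ≈ 9.01.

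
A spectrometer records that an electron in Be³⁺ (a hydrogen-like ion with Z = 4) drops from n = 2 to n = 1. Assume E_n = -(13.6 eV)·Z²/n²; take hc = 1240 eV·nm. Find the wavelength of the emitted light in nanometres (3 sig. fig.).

For Z = 4 the level energies scale as Z², so the effective Rydberg energy is 13.6 × 16 = 217.6 eV.
ΔE = 217.6 × (1/1² − 1/2²) = 217.6 × 0.7500 = 163.2 eV.
λ = hc/ΔE = 1240 / 163.2 = 7.60 nm.

7.60 nm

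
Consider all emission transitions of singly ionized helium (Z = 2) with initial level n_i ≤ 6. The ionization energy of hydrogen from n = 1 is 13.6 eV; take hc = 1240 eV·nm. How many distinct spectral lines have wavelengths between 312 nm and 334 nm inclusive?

1

Enumerate all n_i → n_f pairs with 1 ≤ n_f < n_i ≤ 6 and compute λ = 1240 / [13.6·4·(1/n_f² − 1/n_i²)].
Lines falling in [312, 334] nm: 5→3 (320.5 nm).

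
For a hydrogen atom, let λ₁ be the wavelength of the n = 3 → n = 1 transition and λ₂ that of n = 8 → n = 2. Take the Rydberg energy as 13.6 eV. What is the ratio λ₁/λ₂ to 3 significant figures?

0.264

λ ∝ 1/ΔE ∝ 1/(1/n_f² − 1/n_i²), and the Z² and hc factors cancel in the ratio.
λ₁/λ₂ = (1/2² − 1/8²)/(1/1² − 1/3²) = 0.2344/0.8889 = 0.264.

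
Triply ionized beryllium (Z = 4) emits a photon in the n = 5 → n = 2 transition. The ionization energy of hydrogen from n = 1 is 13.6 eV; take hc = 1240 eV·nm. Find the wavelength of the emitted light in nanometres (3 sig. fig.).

27.1 nm

For Z = 4 the level energies scale as Z², so the effective Rydberg energy is 13.6 × 16 = 217.6 eV.
ΔE = 217.6 × (1/2² − 1/5²) = 217.6 × 0.2100 = 45.70 eV.
λ = hc/ΔE = 1240 / 45.70 = 27.1 nm.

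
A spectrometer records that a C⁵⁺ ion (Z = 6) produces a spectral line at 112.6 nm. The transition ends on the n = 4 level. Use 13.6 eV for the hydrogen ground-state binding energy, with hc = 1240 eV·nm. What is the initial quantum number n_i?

n_i = 5

The photon energy is ΔE = hc/λ = 1240 / 112.6 = 11.01 eV.
With Z = 6, ΔE = 489.6 × (1/n_f² − 1/n_i²), so 1/n_f² − 1/n_i² = 0.02249.
With n_f = 4: 1/n_i² = 1/16 − 0.02249 = 0.04001, so n_i ≈ 5.00.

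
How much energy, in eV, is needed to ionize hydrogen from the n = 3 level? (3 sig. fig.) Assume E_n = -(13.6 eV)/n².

1.51 eV

E_3 = −13.60/9 = −1.51 eV, so ionization (to E = 0) requires 1.51 eV.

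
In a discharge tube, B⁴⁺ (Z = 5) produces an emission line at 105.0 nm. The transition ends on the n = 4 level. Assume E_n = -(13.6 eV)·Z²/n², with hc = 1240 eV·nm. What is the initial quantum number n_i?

n_i = 6

The photon energy is ΔE = hc/λ = 1240 / 105.0 = 11.81 eV.
With Z = 5, ΔE = 340.0 × (1/n_f² − 1/n_i²), so 1/n_f² − 1/n_i² = 0.03473.
With n_f = 4: 1/n_i² = 1/16 − 0.03473 = 0.02777, so n_i ≈ 6.00.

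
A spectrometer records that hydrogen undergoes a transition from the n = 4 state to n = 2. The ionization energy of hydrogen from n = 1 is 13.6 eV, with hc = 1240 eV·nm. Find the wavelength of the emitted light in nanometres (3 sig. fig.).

ΔE = 13.60 × (1/2² − 1/4²) = 13.60 × 0.1875 = 2.550 eV.
λ = hc/ΔE = 1240 / 2.550 = 486 nm.
This line belongs to the Balmer series.

486 nm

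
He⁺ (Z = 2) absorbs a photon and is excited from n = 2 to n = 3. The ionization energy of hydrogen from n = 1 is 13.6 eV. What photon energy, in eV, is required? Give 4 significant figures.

The Bohr energies scale as Z², so for Z = 2: E_n = −54.40/n² eV.
E_3 = −54.40/9 = −6.044 eV and E_2 = −54.40/4 = −13.60 eV.
The photon energy is |E_3 − E_2| = 7.556 eV.

7.556 eV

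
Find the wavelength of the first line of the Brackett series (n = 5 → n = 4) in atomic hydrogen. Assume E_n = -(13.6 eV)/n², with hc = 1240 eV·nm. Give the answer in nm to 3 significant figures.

The Brackett series terminates on n_f = 4; the first line has n_i = 4+1 = 5.
ΔE = 13.60 × (1/4² − 1/5²) = 0.3060 eV.
λ = 1240 / 0.3060 = 4050 nm.

4050 nm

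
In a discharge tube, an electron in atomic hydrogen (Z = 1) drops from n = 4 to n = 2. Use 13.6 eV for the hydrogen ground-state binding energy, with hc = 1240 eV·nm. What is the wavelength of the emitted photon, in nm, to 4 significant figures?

ΔE = 13.60 × (1/2² − 1/4²) = 13.60 × 0.1875 = 2.550 eV.
λ = hc/ΔE = 1240 / 2.550 = 486.3 nm.
This line belongs to the Balmer series.

486.3 nm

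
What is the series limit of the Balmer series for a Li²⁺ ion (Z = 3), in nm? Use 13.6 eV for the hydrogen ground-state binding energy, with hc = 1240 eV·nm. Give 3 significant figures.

40.5 nm

The Balmer series has lower level n_f = 2; the series limit corresponds to n_i → ∞.
ΔE_max = 13.6 × 9 / 2² = 30.60 eV.
λ_min = 1240 / 30.60 = 40.5 nm.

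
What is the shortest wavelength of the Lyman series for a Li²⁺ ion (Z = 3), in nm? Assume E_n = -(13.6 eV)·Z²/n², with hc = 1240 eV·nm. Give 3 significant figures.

10.1 nm

The Lyman series has lower level n_f = 1; the series limit corresponds to n_i → ∞.
ΔE_max = 13.6 × 9 / 1² = 122.4 eV.
λ_min = 1240 / 122.4 = 10.1 nm.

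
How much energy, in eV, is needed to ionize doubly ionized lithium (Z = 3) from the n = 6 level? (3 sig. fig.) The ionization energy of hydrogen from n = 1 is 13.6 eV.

E_n = −13.6 Z²/n² = −122.4/n² eV for Z = 3.
E_6 = −122.4/36 = −3.40 eV, so ionization (to E = 0) requires 3.40 eV.

3.40 eV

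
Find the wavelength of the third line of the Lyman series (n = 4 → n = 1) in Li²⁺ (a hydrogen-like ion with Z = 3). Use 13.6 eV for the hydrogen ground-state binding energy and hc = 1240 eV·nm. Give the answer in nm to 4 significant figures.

The Lyman series terminates on n_f = 1; the third line has n_i = 1+3 = 4.
ΔE = 122.4 × (1/1² − 1/4²) = 114.8 eV.
λ = 1240 / 114.8 = 10.81 nm.

10.81 nm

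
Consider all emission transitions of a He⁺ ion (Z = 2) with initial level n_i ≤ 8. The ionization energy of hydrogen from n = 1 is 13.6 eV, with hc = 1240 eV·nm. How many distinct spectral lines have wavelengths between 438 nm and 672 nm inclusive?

4

Enumerate all n_i → n_f pairs with 1 ≤ n_f < n_i ≤ 8 and compute λ = 1240 / [13.6·4·(1/n_f² − 1/n_i²)].
Lines falling in [438, 672] nm: 4→3 (468.9 nm), 8→4 (486.3 nm), 7→4 (541.5 nm), 6→4 (656.5 nm).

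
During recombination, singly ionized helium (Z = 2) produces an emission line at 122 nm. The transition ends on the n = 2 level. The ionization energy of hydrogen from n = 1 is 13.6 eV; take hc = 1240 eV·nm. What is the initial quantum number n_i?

The photon energy is ΔE = hc/λ = 1240 / 122 = 10.16 eV.
With Z = 2, ΔE = 54.40 × (1/n_f² − 1/n_i²), so 1/n_f² − 1/n_i² = 0.1868.
With n_f = 2: 1/n_i² = 1/4 − 0.1868 = 0.06316, so n_i ≈ 3.98.

n_i = 4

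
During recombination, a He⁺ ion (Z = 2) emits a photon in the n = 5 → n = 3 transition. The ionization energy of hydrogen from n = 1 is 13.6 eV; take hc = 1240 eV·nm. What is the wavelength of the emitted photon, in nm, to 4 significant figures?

For Z = 2 the level energies scale as Z², so the effective Rydberg energy is 13.6 × 4 = 54.40 eV.
ΔE = 54.40 × (1/3² − 1/5²) = 54.40 × 0.07111 = 3.868 eV.
λ = hc/ΔE = 1240 / 3.868 = 320.5 nm.

320.5 nm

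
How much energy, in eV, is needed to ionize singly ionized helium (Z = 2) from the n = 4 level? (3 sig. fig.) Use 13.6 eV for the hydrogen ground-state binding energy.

E_n = −13.6 Z²/n² = −54.40/n² eV for Z = 2.
E_4 = −54.40/16 = −3.40 eV, so ionization (to E = 0) requires 3.40 eV.

3.40 eV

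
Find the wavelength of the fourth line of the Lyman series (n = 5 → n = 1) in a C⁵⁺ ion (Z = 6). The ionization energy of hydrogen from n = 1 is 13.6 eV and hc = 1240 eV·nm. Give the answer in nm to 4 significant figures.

2.638 nm

The Lyman series terminates on n_f = 1; the fourth line has n_i = 1+4 = 5.
ΔE = 489.6 × (1/1² − 1/5²) = 470.0 eV.
λ = 1240 / 470.0 = 2.638 nm.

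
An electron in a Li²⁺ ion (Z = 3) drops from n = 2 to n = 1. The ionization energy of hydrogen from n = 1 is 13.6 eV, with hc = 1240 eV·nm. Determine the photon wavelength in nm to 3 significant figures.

For Z = 3 the level energies scale as Z², so the effective Rydberg energy is 13.6 × 9 = 122.4 eV.
ΔE = 122.4 × (1/1² − 1/2²) = 122.4 × 0.7500 = 91.80 eV.
λ = hc/ΔE = 1240 / 91.80 = 13.5 nm.

13.5 nm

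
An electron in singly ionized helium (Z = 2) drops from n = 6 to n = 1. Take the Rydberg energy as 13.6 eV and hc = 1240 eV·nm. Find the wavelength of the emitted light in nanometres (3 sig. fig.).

For Z = 2 the level energies scale as Z², so the effective Rydberg energy is 13.6 × 4 = 54.40 eV.
ΔE = 54.40 × (1/1² − 1/6²) = 54.40 × 0.9722 = 52.89 eV.
λ = hc/ΔE = 1240 / 52.89 = 23.4 nm.

23.4 nm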